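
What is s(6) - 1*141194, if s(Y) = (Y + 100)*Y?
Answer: -140558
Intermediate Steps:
s(Y) = Y*(100 + Y) (s(Y) = (100 + Y)*Y = Y*(100 + Y))
s(6) - 1*141194 = 6*(100 + 6) - 1*141194 = 6*106 - 141194 = 636 - 141194 = -140558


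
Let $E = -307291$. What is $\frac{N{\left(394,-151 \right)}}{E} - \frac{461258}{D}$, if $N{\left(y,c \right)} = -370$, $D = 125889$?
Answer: $- \frac{141693853148}{38684556699} \approx -3.6628$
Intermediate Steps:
$\frac{N{\left(394,-151 \right)}}{E} - \frac{461258}{D} = - \frac{370}{-307291} - \frac{461258}{125889} = \left(-370\right) \left(- \frac{1}{307291}\right) - \frac{461258}{125889} = \frac{370}{307291} - \frac{461258}{125889} = - \frac{141693853148}{38684556699}$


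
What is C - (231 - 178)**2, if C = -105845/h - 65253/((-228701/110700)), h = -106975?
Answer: 12800652377174/444823445 ≈ 28777.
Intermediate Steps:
C = 14050161434179/444823445 (C = -105845/(-106975) - 65253/((-228701/110700)) = -105845*(-1/106975) - 65253/((-228701*1/110700)) = 21169/21395 - 65253/(-228701/110700) = 21169/21395 - 65253*(-110700/228701) = 21169/21395 + 7223507100/228701 = 14050161434179/444823445 ≈ 31586.)
C - (231 - 178)**2 = 14050161434179/444823445 - (231 - 178)**2 = 14050161434179/444823445 - 1*53**2 = 14050161434179/444823445 - 1*2809 = 14050161434179/444823445 - 2809 = 12800652377174/444823445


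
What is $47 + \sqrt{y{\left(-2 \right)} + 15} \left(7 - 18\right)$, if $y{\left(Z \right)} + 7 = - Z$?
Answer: $47 - 11 \sqrt{10} \approx 12.215$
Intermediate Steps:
$y{\left(Z \right)} = -7 - Z$
$47 + \sqrt{y{\left(-2 \right)} + 15} \left(7 - 18\right) = 47 + \sqrt{\left(-7 - -2\right) + 15} \left(7 - 18\right) = 47 + \sqrt{\left(-7 + 2\right) + 15} \left(-11\right) = 47 + \sqrt{-5 + 15} \left(-11\right) = 47 + \sqrt{10} \left(-11\right) = 47 - 11 \sqrt{10}$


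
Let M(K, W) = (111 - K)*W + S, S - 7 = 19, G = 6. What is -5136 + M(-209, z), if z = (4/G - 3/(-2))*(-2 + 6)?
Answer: -7010/3 ≈ -2336.7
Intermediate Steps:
S = 26 (S = 7 + 19 = 26)
z = 26/3 (z = (4/6 - 3/(-2))*(-2 + 6) = (4*(⅙) - 3*(-½))*4 = (⅔ + 3/2)*4 = (13/6)*4 = 26/3 ≈ 8.6667)
M(K, W) = 26 + W*(111 - K) (M(K, W) = (111 - K)*W + 26 = W*(111 - K) + 26 = 26 + W*(111 - K))
-5136 + M(-209, z) = -5136 + (26 + 111*(26/3) - 1*(-209)*26/3) = -5136 + (26 + 962 + 5434/3) = -5136 + 8398/3 = -7010/3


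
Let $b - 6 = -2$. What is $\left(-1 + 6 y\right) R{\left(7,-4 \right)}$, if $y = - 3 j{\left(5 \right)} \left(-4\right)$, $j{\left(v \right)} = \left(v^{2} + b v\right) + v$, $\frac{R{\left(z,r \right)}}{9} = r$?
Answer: $-129564$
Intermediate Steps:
$b = 4$ ($b = 6 - 2 = 4$)
$R{\left(z,r \right)} = 9 r$
$j{\left(v \right)} = v^{2} + 5 v$ ($j{\left(v \right)} = \left(v^{2} + 4 v\right) + v = v^{2} + 5 v$)
$y = 600$ ($y = - 3 \cdot 5 \left(5 + 5\right) \left(-4\right) = - 3 \cdot 5 \cdot 10 \left(-4\right) = \left(-3\right) 50 \left(-4\right) = \left(-150\right) \left(-4\right) = 600$)
$\left(-1 + 6 y\right) R{\left(7,-4 \right)} = \left(-1 + 6 \cdot 600\right) 9 \left(-4\right) = \left(-1 + 3600\right) \left(-36\right) = 3599 \left(-36\right) = -129564$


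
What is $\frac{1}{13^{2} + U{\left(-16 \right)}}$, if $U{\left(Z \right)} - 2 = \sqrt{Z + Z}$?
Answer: $\frac{171}{29273} - \frac{4 i \sqrt{2}}{29273} \approx 0.0058416 - 0.00019324 i$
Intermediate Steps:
$U{\left(Z \right)} = 2 + \sqrt{2} \sqrt{Z}$ ($U{\left(Z \right)} = 2 + \sqrt{Z + Z} = 2 + \sqrt{2 Z} = 2 + \sqrt{2} \sqrt{Z}$)
$\frac{1}{13^{2} + U{\left(-16 \right)}} = \frac{1}{13^{2} + \left(2 + \sqrt{2} \sqrt{-16}\right)} = \frac{1}{169 + \left(2 + \sqrt{2} \cdot 4 i\right)} = \frac{1}{169 + \left(2 + 4 i \sqrt{2}\right)} = \frac{1}{171 + 4 i \sqrt{2}}$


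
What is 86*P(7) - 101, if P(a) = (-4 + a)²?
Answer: 673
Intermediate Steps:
86*P(7) - 101 = 86*(-4 + 7)² - 101 = 86*3² - 101 = 86*9 - 101 = 774 - 101 = 673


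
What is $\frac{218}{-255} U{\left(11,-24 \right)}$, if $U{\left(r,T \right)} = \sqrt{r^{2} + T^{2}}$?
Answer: $- \frac{218 \sqrt{697}}{255} \approx -22.57$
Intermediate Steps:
$U{\left(r,T \right)} = \sqrt{T^{2} + r^{2}}$
$\frac{218}{-255} U{\left(11,-24 \right)} = \frac{218}{-255} \sqrt{\left(-24\right)^{2} + 11^{2}} = 218 \left(- \frac{1}{255}\right) \sqrt{576 + 121} = - \frac{218 \sqrt{697}}{255}$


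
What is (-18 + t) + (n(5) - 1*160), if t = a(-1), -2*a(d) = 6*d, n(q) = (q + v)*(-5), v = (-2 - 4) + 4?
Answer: -190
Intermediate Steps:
v = -2 (v = -6 + 4 = -2)
n(q) = 10 - 5*q (n(q) = (q - 2)*(-5) = (-2 + q)*(-5) = 10 - 5*q)
a(d) = -3*d
t = 3 (t = -3*(-1) = 3)
(-18 + t) + (n(5) - 1*160) = (-18 + 3) + ((10 - 5*5) - 1*160) = -15 + ((10 - 25) - 160) = -15 + (-15 - 160) = -15 - 175 = -190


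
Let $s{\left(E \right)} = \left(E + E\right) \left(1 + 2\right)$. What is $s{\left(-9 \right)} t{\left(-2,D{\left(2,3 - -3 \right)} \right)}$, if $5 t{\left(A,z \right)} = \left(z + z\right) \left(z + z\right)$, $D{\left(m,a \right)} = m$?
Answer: $- \frac{864}{5} \approx -172.8$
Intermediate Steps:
$t{\left(A,z \right)} = \frac{4 z^{2}}{5}$ ($t{\left(A,z \right)} = \frac{\left(z + z\right) \left(z + z\right)}{5} = \frac{2 z 2 z}{5} = \frac{4 z^{2}}{5}$)
$s{\left(E \right)} = 6 E$ ($s{\left(E \right)} = 2 E 3 = 6 E$)
$s{\left(-9 \right)} t{\left(-2,D{\left(2,3 - -3 \right)} \right)} = 6 \left(-9\right) \frac{4 \cdot 2^{2}}{5} = - 54 \cdot \frac{4}{5} \cdot 4 = \left(-54\right) \frac{16}{5} = - \frac{864}{5}$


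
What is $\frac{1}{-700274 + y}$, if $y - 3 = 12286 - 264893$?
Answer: $- \frac{1}{952878} \approx -1.0495 \cdot 10^{-6}$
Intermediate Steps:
$y = -252604$ ($y = 3 + \left(12286 - 264893\right) = 3 - 252607 = -252604$)
$\frac{1}{-700274 + y} = \frac{1}{-700274 - 252604} = \frac{1}{-952878} = - \frac{1}{952878}$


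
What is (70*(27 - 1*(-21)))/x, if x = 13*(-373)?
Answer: -3360/4849 ≈ -0.69293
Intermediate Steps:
x = -4849
(70*(27 - 1*(-21)))/x = (70*(27 - 1*(-21)))/(-4849) = (70*(27 + 21))*(-1/4849) = (70*48)*(-1/4849) = 3360*(-1/4849) = -3360/4849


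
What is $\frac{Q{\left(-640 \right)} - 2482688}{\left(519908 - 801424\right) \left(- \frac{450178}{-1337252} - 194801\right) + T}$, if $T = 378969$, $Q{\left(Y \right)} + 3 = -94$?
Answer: $- \frac{276675767235}{6111228547667581} \approx -4.5273 \cdot 10^{-5}$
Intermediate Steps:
$Q{\left(Y \right)} = -97$ ($Q{\left(Y \right)} = -3 - 94 = -97$)
$\frac{Q{\left(-640 \right)} - 2482688}{\left(519908 - 801424\right) \left(- \frac{450178}{-1337252} - 194801\right) + T} = \frac{-97 - 2482688}{\left(519908 - 801424\right) \left(- \frac{450178}{-1337252} - 194801\right) + 378969} = - \frac{2482785}{- 281516 \left(\left(-450178\right) \left(- \frac{1}{1337252}\right) - 194801\right) + 378969} = - \frac{2482785}{- 281516 \left(\frac{225089}{668626} - 194801\right) + 378969} = - \frac{2482785}{\left(-281516\right) \left(- \frac{130248788337}{668626}\right) + 378969} = - \frac{2482785}{\frac{18333558948739446}{334313} + 378969} = - \frac{2482785}{\frac{18333685643002743}{334313}} = \left(-2482785\right) \frac{334313}{18333685643002743} = - \frac{276675767235}{6111228547667581}$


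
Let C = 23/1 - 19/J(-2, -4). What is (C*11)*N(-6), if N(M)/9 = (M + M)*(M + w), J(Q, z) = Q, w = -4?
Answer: 386100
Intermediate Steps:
N(M) = 18*M*(-4 + M) (N(M) = 9*((M + M)*(M - 4)) = 9*((2*M)*(-4 + M)) = 9*(2*M*(-4 + M)) = 18*M*(-4 + M))
C = 65/2 (C = 23/1 - 19/(-2) = 23*1 - 19*(-½) = 23 + 19/2 = 65/2 ≈ 32.500)
(C*11)*N(-6) = ((65/2)*11)*(18*(-6)*(-4 - 6)) = 715*(18*(-6)*(-10))/2 = (715/2)*1080 = 386100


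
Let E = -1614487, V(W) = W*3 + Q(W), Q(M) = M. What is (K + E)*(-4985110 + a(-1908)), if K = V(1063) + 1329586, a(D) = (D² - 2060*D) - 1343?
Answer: -725334814659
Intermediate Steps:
V(W) = 4*W (V(W) = W*3 + W = 3*W + W = 4*W)
a(D) = -1343 + D² - 2060*D
K = 1333838 (K = 4*1063 + 1329586 = 4252 + 1329586 = 1333838)
(K + E)*(-4985110 + a(-1908)) = (1333838 - 1614487)*(-4985110 + (-1343 + (-1908)² - 2060*(-1908))) = -280649*(-4985110 + (-1343 + 3640464 + 3930480)) = -280649*(-4985110 + 7569601) = -280649*2584491 = -725334814659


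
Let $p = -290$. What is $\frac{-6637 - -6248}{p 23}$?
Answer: $\frac{389}{6670} \approx 0.058321$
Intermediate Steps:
$\frac{-6637 - -6248}{p 23} = \frac{-6637 - -6248}{\left(-290\right) 23} = \frac{-6637 + 6248}{-6670} = \left(-389\right) \left(- \frac{1}{6670}\right) = \frac{389}{6670}$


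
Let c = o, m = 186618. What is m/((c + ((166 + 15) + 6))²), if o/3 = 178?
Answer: 186618/519841 ≈ 0.35899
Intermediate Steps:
o = 534 (o = 3*178 = 534)
c = 534
m/((c + ((166 + 15) + 6))²) = 186618/((534 + ((166 + 15) + 6))²) = 186618/((534 + (181 + 6))²) = 186618/((534 + 187)²) = 186618/(721²) = 186618/519841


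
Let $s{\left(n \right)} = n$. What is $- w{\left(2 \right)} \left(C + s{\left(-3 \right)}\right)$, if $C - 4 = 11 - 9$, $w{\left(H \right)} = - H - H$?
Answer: $12$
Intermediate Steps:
$w{\left(H \right)} = - 2 H$
$C = 6$ ($C = 4 + \left(11 - 9\right) = 4 + 2 = 6$)
$- w{\left(2 \right)} \left(C + s{\left(-3 \right)}\right) = - \left(-2\right) 2 \left(6 - 3\right) = - \left(-4\right) 3 = \left(-1\right) \left(-12\right) = 12$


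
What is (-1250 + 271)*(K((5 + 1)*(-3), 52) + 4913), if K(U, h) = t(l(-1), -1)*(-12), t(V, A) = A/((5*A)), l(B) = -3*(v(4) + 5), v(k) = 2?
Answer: -24037387/5 ≈ -4.8075e+6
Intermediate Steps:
l(B) = -21 (l(B) = -3*(2 + 5) = -3*7 = -21)
t(V, A) = ⅕ (t(V, A) = A*(1/(5*A)) = ⅕)
K(U, h) = -12/5 (K(U, h) = (⅕)*(-12) = -12/5)
(-1250 + 271)*(K((5 + 1)*(-3), 52) + 4913) = (-1250 + 271)*(-12/5 + 4913) = -979*24553/5 = -24037387/5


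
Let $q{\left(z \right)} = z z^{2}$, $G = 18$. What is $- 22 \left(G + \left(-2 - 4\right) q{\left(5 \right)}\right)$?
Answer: $16104$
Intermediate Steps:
$q{\left(z \right)} = z^{3}$
$- 22 \left(G + \left(-2 - 4\right) q{\left(5 \right)}\right) = - 22 \left(18 + \left(-2 - 4\right) 5^{3}\right) = - 22 \left(18 - 750\right) = \left(-22\right) \left(-732\right) = 16104$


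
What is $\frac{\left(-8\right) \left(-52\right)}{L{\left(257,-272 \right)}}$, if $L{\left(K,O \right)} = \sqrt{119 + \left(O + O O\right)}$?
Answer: $\frac{416 \sqrt{73831}}{73831} \approx 1.531$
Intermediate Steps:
$L{\left(K,O \right)} = \sqrt{119 + O + O^{2}}$ ($L{\left(K,O \right)} = \sqrt{119 + \left(O + O^{2}\right)} = \sqrt{119 + O + O^{2}}$)
$\frac{\left(-8\right) \left(-52\right)}{L{\left(257,-272 \right)}} = \frac{\left(-8\right) \left(-52\right)}{\sqrt{119 - 272 + \left(-272\right)^{2}}} = \frac{416}{\sqrt{119 - 272 + 73984}} = \frac{416}{\sqrt{73831}} = 416 \frac{\sqrt{73831}}{73831} = \frac{416 \sqrt{73831}}{73831}$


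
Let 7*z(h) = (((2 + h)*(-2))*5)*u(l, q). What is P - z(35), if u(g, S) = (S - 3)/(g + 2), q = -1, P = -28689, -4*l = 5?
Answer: -608389/21 ≈ -28971.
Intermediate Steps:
l = -5/4 (l = -¼*5 = -5/4 ≈ -1.2500)
u(g, S) = (-3 + S)/(2 + g)
z(h) = 320/21 + 160*h/21 (z(h) = ((((2 + h)*(-2))*5)*((-3 - 1)/(2 - 5/4)))/7 = (((-4 - 2*h)*5)*(-4/(¾)))/7 = ((-20 - 10*h)*((4/3)*(-4)))/7 = ((-20 - 10*h)*(-16/3))/7 = (320/3 + 160*h/3)/7 = 320/21 + 160*h/21)
P - z(35) = -28689 - (320/21 + (160/21)*35) = -28689 - (320/21 + 800/3) = -28689 - 1*5920/21 = -28689 - 5920/21 = -608389/21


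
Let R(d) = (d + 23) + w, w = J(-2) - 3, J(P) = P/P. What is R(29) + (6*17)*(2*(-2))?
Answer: -358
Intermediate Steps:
J(P) = 1
w = -2 (w = 1 - 3 = -2)
R(d) = 21 + d (R(d) = (d + 23) - 2 = (23 + d) - 2 = 21 + d)
R(29) + (6*17)*(2*(-2)) = (21 + 29) + (6*17)*(2*(-2)) = 50 + 102*(-4) = 50 - 408 = -358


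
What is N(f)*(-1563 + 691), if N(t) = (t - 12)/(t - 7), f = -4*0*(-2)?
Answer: -10464/7 ≈ -1494.9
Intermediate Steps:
f = 0 (f = 0*(-2) = 0)
N(t) = (-12 + t)/(-7 + t)
N(f)*(-1563 + 691) = ((-12 + 0)/(-7 + 0))*(-1563 + 691) = (-12/(-7))*(-872) = -1/7*(-12)*(-872) = (12/7)*(-872) = -10464/7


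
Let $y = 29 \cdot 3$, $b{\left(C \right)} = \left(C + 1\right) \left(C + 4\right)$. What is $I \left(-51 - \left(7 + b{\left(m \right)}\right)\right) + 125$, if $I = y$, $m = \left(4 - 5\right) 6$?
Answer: $-5791$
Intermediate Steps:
$m = -6$ ($m = \left(4 - 5\right) 6 = \left(-1\right) 6 = -6$)
$b{\left(C \right)} = \left(1 + C\right) \left(4 + C\right)$
$y = 87$
$I = 87$
$I \left(-51 - \left(7 + b{\left(m \right)}\right)\right) + 125 = 87 \left(-51 - \left(47 - 30\right)\right) + 125 = 87 \left(-51 - 17\right) + 125 = 87 \left(-68\right) + 125 = -5916 + 125 = -5791$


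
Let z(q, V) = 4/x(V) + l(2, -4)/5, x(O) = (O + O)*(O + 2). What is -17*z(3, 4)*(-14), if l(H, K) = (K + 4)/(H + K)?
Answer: 119/6 ≈ 19.833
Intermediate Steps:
x(O) = 2*O*(2 + O) (x(O) = (2*O)*(2 + O) = 2*O*(2 + O))
l(H, K) = (4 + K)/(H + K)
z(q, V) = 2/(V*(2 + V)) (z(q, V) = 4/((2*V*(2 + V))) + ((4 - 4)/(2 - 4))/5 = 4*(1/(2*V*(2 + V))) + (0/(-2))*(⅕) = 2/(V*(2 + V)) - ½*0*(⅕) = 2/(V*(2 + V)) + 0*(⅕) = 2/(V*(2 + V)) + 0 = 2/(V*(2 + V)))
-17*z(3, 4)*(-14) = -34/(4*(2 + 4))*(-14) = -34/(4*6)*(-14) = -17*1/12*(-14) = -17/12*(-14) = 119/6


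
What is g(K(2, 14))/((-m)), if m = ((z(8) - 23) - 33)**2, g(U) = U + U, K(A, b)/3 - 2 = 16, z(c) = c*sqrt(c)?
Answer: -1539/26896 - 189*sqrt(2)/6724 ≈ -0.096972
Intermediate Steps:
z(c) = c**(3/2)
K(A, b) = 54 (K(A, b) = 6 + 3*16 = 6 + 48 = 54)
g(U) = 2*U
m = (-56 + 16*sqrt(2))**2 (m = ((8**(3/2) - 23) - 33)**2 = ((16*sqrt(2) - 23) - 33)**2 = ((-23 + 16*sqrt(2)) - 33)**2 = (-56 + 16*sqrt(2))**2 ≈ 1113.7)
g(K(2, 14))/((-m)) = (2*54)/((-(3648 - 1792*sqrt(2)))) = 108/(-3648 + 1792*sqrt(2))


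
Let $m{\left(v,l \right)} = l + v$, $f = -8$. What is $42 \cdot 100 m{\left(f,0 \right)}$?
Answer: $-33600$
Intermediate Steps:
$42 \cdot 100 m{\left(f,0 \right)} = 42 \cdot 100 \left(0 - 8\right) = 4200 \left(-8\right) = -33600$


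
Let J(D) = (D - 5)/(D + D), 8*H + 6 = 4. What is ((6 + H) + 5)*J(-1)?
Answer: 129/4 ≈ 32.250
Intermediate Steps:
H = -¼ (H = -¾ + (⅛)*4 = -¾ + ½ = -¼ ≈ -0.25000)
J(D) = (-5 + D)/(2*D) (J(D) = (-5 + D)/((2*D)) = (-5 + D)*(1/(2*D)) = (-5 + D)/(2*D))
((6 + H) + 5)*J(-1) = ((6 - ¼) + 5)*((½)*(-5 - 1)/(-1)) = (23/4 + 5)*((½)*(-1)*(-6)) = (43/4)*3 = 129/4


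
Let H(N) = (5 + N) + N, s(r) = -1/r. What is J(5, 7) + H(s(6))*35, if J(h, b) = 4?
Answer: 502/3 ≈ 167.33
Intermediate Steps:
H(N) = 5 + 2*N
J(5, 7) + H(s(6))*35 = 4 + (5 + 2*(-1/6))*35 = 4 + (5 - 1/3)*35 = 4 + (14/3)*35 = 4 + 490/3 = 502/3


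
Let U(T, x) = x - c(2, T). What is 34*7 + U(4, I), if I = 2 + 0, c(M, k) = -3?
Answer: 243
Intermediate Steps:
I = 2
U(T, x) = 3 + x (U(T, x) = x - 1*(-3) = x + 3 = 3 + x)
34*7 + U(4, I) = 34*7 + (3 + 2) = 238 + 5 = 243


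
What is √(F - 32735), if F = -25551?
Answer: I*√58286 ≈ 241.43*I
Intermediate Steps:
√(F - 32735) = √(-25551 - 32735) = √(-58286) = I*√58286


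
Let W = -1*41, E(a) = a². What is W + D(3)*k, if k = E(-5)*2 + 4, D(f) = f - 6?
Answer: -203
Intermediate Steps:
D(f) = -6 + f
W = -41
k = 54 (k = (-5)²*2 + 4 = 25*2 + 4 = 50 + 4 = 54)
W + D(3)*k = -41 + (-6 + 3)*54 = -41 - 3*54 = -41 - 162 = -203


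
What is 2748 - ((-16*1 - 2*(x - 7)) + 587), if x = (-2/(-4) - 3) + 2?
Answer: 2162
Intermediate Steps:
x = -1/2 (x = (-2*(-1/4) - 3) + 2 = (1/2 - 3) + 2 = -5/2 + 2 = -1/2 ≈ -0.50000)
2748 - ((-16*1 - 2*(x - 7)) + 587) = 2748 - ((-16*1 - 2*(-1/2 - 7)) + 587) = 2748 - ((-16 - 2*(-15/2)) + 587) = 2748 - ((-16 + 15) + 587) = 2748 - (-1 + 587) = 2748 - 1*586 = 2748 - 586 = 2162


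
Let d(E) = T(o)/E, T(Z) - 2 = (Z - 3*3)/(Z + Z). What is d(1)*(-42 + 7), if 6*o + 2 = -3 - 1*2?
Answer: -445/2 ≈ -222.50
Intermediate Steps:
o = -7/6 (o = -⅓ + (-3 - 1*2)/6 = -⅓ + (-3 - 2)/6 = -⅓ + (⅙)*(-5) = -⅓ - ⅚ = -7/6 ≈ -1.1667)
T(Z) = 2 + (-9 + Z)/(2*Z) (T(Z) = 2 + (Z - 3*3)/(Z + Z) = 2 + (Z - 9)/((2*Z)) = 2 + (-9 + Z)*(1/(2*Z)) = 2 + (-9 + Z)/(2*Z))
d(E) = 89/(14*E) (d(E) = ((-9 + 5*(-7/6))/(2*(-7/6)))/E = ((½)*(-6/7)*(-9 - 35/6))/E = ((½)*(-6/7)*(-89/6))/E = 89/(14*E))
d(1)*(-42 + 7) = ((89/14)/1)*(-42 + 7) = ((89/14)*1)*(-35) = (89/14)*(-35) = -445/2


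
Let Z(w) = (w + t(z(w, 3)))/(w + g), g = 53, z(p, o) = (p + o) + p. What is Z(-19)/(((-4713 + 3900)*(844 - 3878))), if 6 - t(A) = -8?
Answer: -5/83865828 ≈ -5.9619e-8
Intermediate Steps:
z(p, o) = o + 2*p (z(p, o) = (o + p) + p = o + 2*p)
t(A) = 14 (t(A) = 6 - 1*(-8) = 6 + 8 = 14)
Z(w) = (14 + w)/(53 + w) (Z(w) = (w + 14)/(w + 53) = (14 + w)/(53 + w))
Z(-19)/(((-4713 + 3900)*(844 - 3878))) = ((14 - 19)/(53 - 19))/(((-4713 + 3900)*(844 - 3878))) = (-5/34)/((-813*(-3034))) = ((1/34)*(-5))/2466642 = -5/34*1/2466642 = -5/83865828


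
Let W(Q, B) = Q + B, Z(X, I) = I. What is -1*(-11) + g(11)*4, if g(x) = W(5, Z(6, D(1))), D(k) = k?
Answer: 35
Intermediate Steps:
W(Q, B) = B + Q
g(x) = 6 (g(x) = 1 + 5 = 6)
-1*(-11) + g(11)*4 = -1*(-11) + 6*4 = 11 + 24 = 35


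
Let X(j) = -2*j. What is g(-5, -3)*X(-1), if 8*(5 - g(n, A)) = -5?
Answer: 45/4 ≈ 11.250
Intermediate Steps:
g(n, A) = 45/8 (g(n, A) = 5 - 1/8*(-5) = 5 + 5/8 = 45/8)
g(-5, -3)*X(-1) = 45*(-2*(-1))/8 = (45/8)*2 = 45/4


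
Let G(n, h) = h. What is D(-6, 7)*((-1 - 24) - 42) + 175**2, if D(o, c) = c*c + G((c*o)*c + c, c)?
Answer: 26873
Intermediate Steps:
D(o, c) = c + c**2 (D(o, c) = c*c + c = c**2 + c = c + c**2)
D(-6, 7)*((-1 - 24) - 42) + 175**2 = (7*(1 + 7))*((-1 - 24) - 42) + 175**2 = (7*8)*(-25 - 42) + 30625 = 56*(-67) + 30625 = -3752 + 30625 = 26873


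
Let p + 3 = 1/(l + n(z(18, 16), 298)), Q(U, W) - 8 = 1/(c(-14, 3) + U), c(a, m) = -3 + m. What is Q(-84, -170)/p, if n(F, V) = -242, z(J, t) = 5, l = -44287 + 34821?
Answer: -542839/203875 ≈ -2.6626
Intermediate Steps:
l = -9466
Q(U, W) = 8 + 1/U (Q(U, W) = 8 + 1/((-3 + 3) + U) = 8 + 1/(0 + U) = 8 + 1/U)
p = -29125/9708 (p = -3 + 1/(-9466 - 242) = -3 + 1/(-9708) = -3 - 1/9708 = -29125/9708 ≈ -3.0001)
Q(-84, -170)/p = (8 + 1/(-84))/(-29125/9708) = (8 - 1/84)*(-9708/29125) = (671/84)*(-9708/29125) = -542839/203875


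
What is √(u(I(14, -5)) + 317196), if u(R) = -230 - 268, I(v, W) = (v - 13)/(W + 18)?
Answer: √316698 ≈ 562.76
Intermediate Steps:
I(v, W) = (-13 + v)/(18 + W)
u(R) = -498
√(u(I(14, -5)) + 317196) = √(-498 + 317196) = √316698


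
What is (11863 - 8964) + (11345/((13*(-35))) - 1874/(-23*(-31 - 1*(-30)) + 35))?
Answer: 7499393/2639 ≈ 2841.8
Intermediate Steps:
(11863 - 8964) + (11345/((13*(-35))) - 1874/(-23*(-31 - 1*(-30)) + 35)) = 2899 + (11345/(-455) - 1874/(-23*(-31 + 30) + 35)) = 2899 + (11345*(-1/455) - 1874/(-23*(-1) + 35)) = 2899 + (-2269/91 - 1874/(23 + 35)) = 2899 + (-2269/91 - 1874/58) = 2899 + (-2269/91 - 1874*1/58) = 2899 + (-2269/91 - 937/29) = 2899 - 151068/2639 = 7499393/2639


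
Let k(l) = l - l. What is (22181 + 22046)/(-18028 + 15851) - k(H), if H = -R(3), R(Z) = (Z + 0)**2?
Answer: -44227/2177 ≈ -20.316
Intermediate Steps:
R(Z) = Z**2
H = -9 (H = -1*3**2 = -1*9 = -9)
k(l) = 0
(22181 + 22046)/(-18028 + 15851) - k(H) = (22181 + 22046)/(-18028 + 15851) - 1*0 = 44227/(-2177) + 0 = 44227*(-1/2177) + 0 = -44227/2177 + 0 = -44227/2177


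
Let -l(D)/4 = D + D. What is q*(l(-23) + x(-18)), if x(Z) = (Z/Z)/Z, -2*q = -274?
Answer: 453607/18 ≈ 25200.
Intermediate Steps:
q = 137 (q = -½*(-274) = 137)
l(D) = -8*D (l(D) = -4*(D + D) = -8*D)
x(Z) = 1/Z
q*(l(-23) + x(-18)) = 137*(-8*(-23) + 1/(-18)) = 137*(184 - 1/18) = 137*(3311/18) = 453607/18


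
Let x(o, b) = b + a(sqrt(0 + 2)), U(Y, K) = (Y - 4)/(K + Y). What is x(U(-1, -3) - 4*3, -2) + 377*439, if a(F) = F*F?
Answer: 165503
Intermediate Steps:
U(Y, K) = (-4 + Y)/(K + Y)
a(F) = F**2
x(o, b) = 2 + b (x(o, b) = b + (sqrt(0 + 2))**2 = b + (sqrt(2))**2 = b + 2 = 2 + b)
x(U(-1, -3) - 4*3, -2) + 377*439 = (2 - 2) + 377*439 = 0 + 165503 = 165503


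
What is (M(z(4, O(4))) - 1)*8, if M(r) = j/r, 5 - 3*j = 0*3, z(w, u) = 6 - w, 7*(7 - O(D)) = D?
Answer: -4/3 ≈ -1.3333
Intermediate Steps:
O(D) = 7 - D/7
j = 5/3 (j = 5/3 - 0*3 = 5/3 - ⅓*0 = 5/3 + 0 = 5/3 ≈ 1.6667)
M(r) = 5/(3*r)
(M(z(4, O(4))) - 1)*8 = (5/(3*(6 - 1*4)) - 1)*8 = (5/(3*(6 - 4)) - 1)*8 = ((5/3)/2 - 1)*8 = ((5/3)*(½) - 1)*8 = (⅚ - 1)*8 = -⅙*8 = -4/3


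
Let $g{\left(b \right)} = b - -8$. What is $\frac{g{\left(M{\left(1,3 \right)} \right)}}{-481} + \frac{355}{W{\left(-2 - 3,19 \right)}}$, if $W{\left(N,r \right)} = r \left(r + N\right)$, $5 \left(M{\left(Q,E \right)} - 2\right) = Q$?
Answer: $\frac{840209}{639730} \approx 1.3134$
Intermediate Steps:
$M{\left(Q,E \right)} = 2 + \frac{Q}{5}$
$g{\left(b \right)} = 8 + b$ ($g{\left(b \right)} = b + 8 = 8 + b$)
$W{\left(N,r \right)} = r \left(N + r\right)$
$\frac{g{\left(M{\left(1,3 \right)} \right)}}{-481} + \frac{355}{W{\left(-2 - 3,19 \right)}} = \frac{8 + \left(2 + \frac{1}{5} \cdot 1\right)}{-481} + \frac{355}{19 \left(\left(-2 - 3\right) + 19\right)} = \left(8 + \left(2 + \frac{1}{5}\right)\right) \left(- \frac{1}{481}\right) + \frac{355}{19 \left(\left(-2 - 3\right) + 19\right)} = \left(8 + \frac{11}{5}\right) \left(- \frac{1}{481}\right) + \frac{355}{19 \left(-5 + 19\right)} = \frac{51}{5} \left(- \frac{1}{481}\right) + \frac{355}{19 \cdot 14} = - \frac{51}{2405} + \frac{355}{266} = \frac{840209}{639730}$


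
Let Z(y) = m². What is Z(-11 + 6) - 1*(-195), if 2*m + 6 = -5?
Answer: 901/4 ≈ 225.25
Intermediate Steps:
m = -11/2 (m = -3 + (½)*(-5) = -3 - 5/2 = -11/2 ≈ -5.5000)
Z(y) = 121/4 (Z(y) = (-11/2)² = 121/4)
Z(-11 + 6) - 1*(-195) = 121/4 - 1*(-195) = 121/4 + 195 = 901/4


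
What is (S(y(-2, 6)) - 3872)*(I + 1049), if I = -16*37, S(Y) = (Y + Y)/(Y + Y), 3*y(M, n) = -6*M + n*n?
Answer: -1769047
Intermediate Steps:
y(M, n) = -2*M + n²/3 (y(M, n) = (-6*M + n*n)/3 = (-6*M + n²)/3 = (n² - 6*M)/3 = -2*M + n²/3)
S(Y) = 1 (S(Y) = (2*Y)/((2*Y)) = (2*Y)*(1/(2*Y)) = 1)
I = -592
(S(y(-2, 6)) - 3872)*(I + 1049) = (1 - 3872)*(-592 + 1049) = -3871*457 = -1769047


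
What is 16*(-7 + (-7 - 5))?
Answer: -304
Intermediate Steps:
16*(-7 + (-7 - 5)) = 16*(-7 - 12) = 16*(-19) = -304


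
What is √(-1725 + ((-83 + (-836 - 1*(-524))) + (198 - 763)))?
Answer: I*√2685 ≈ 51.817*I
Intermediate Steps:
√(-1725 + ((-83 + (-836 - 1*(-524))) + (198 - 763))) = √(-1725 + ((-83 + (-836 + 524)) - 565)) = √(-1725 + ((-83 - 312) - 565)) = √(-1725 + (-395 - 565)) = √(-1725 - 960) = √(-2685) = I*√2685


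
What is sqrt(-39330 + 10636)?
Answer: I*sqrt(28694) ≈ 169.39*I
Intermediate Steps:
sqrt(-39330 + 10636) = sqrt(-28694) = I*sqrt(28694)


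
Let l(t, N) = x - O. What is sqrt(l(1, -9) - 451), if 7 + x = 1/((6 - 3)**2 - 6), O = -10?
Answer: I*sqrt(4029)/3 ≈ 21.158*I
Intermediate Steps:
x = -20/3 (x = -7 + 1/((6 - 3)**2 - 6) = -7 + 1/(3**2 - 6) = -7 + 1/(9 - 6) = -7 + 1/3 = -20/3 ≈ -6.6667)
l(t, N) = 10/3 (l(t, N) = -20/3 - 1*(-10) = -20/3 + 10 = 10/3)
sqrt(l(1, -9) - 451) = sqrt(10/3 - 451) = sqrt(-1343/3) = I*sqrt(4029)/3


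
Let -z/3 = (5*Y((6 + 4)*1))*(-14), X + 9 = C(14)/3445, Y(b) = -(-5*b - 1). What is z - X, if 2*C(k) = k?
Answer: 36926948/3445 ≈ 10719.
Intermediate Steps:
C(k) = k/2
Y(b) = 1 + 5*b (Y(b) = -(-1 - 5*b) = 1 + 5*b)
X = -30998/3445 (X = -9 + ((½)*14)/3445 = -9 + 7*(1/3445) = -9 + 7/3445 = -30998/3445 ≈ -8.9980)
z = 10710 (z = -3*5*(1 + 5*((6 + 4)*1))*(-14) = -3*5*(1 + 5*(10*1))*(-14) = -3*5*(1 + 5*10)*(-14) = -3*5*(1 + 50)*(-14) = -3*5*51*(-14) = -765*(-14) = -3*(-3570) = 10710)
z - X = 10710 - 1*(-30998/3445) = 10710 + 30998/3445 = 36926948/3445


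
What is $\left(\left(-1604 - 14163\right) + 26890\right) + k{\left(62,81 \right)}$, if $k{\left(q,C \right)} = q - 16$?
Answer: $11169$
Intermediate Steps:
$k{\left(q,C \right)} = -16 + q$
$\left(\left(-1604 - 14163\right) + 26890\right) + k{\left(62,81 \right)} = \left(\left(-1604 - 14163\right) + 26890\right) + \left(-16 + 62\right) = \left(-15767 + 26890\right) + 46 = 11123 + 46 = 11169$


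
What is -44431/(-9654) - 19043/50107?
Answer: 2042462995/483732978 ≈ 4.2223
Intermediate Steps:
-44431/(-9654) - 19043/50107 = -44431*(-1/9654) - 19043*1/50107 = 44431/9654 - 19043/50107 = 2042462995/483732978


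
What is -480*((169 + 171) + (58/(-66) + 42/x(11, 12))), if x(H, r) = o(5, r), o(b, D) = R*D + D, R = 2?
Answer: -1796720/11 ≈ -1.6334e+5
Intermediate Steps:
o(b, D) = 3*D (o(b, D) = 2*D + D = 3*D)
x(H, r) = 3*r
-480*((169 + 171) + (58/(-66) + 42/x(11, 12))) = -480*((169 + 171) + (58/(-66) + 42/((3*12)))) = -480*(340 + (58*(-1/66) + 42/36)) = -480*(340 + (-29/33 + 42*(1/36))) = -480*(340 + (-29/33 + 7/6)) = -480*(340 + 19/66) = -480*22459/66 = -1796720/11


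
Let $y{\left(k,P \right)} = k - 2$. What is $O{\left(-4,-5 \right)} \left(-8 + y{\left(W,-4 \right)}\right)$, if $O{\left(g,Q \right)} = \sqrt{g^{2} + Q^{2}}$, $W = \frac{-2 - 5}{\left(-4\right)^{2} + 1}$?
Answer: $- \frac{177 \sqrt{41}}{17} \approx -66.668$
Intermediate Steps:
$W = - \frac{7}{17}$ ($W = - \frac{7}{16 + 1} = - \frac{7}{17} \approx -0.41176$)
$O{\left(g,Q \right)} = \sqrt{Q^{2} + g^{2}}$
$y{\left(k,P \right)} = -2 + k$
$O{\left(-4,-5 \right)} \left(-8 + y{\left(W,-4 \right)}\right) = \sqrt{\left(-5\right)^{2} + \left(-4\right)^{2}} \left(-8 - \frac{41}{17}\right) = \sqrt{25 + 16} \left(-8 - \frac{41}{17}\right) = \sqrt{41} \left(- \frac{177}{17}\right) = - \frac{177 \sqrt{41}}{17}$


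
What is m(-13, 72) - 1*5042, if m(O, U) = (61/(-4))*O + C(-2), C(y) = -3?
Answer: -19387/4 ≈ -4846.8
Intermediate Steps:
m(O, U) = -3 - 61*O/4 (m(O, U) = (61/(-4))*O - 3 = (61*(-¼))*O - 3 = -61*O/4 - 3 = -3 - 61*O/4)
m(-13, 72) - 1*5042 = (-3 - 61/4*(-13)) - 1*5042 = (-3 + 793/4) - 5042 = 781/4 - 5042 = -19387/4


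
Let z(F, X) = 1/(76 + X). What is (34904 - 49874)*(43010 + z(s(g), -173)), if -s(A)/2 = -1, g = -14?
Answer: -62454375930/97 ≈ -6.4386e+8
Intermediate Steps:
s(A) = 2 (s(A) = -2*(-1) = 2)
(34904 - 49874)*(43010 + z(s(g), -173)) = (34904 - 49874)*(43010 + 1/(76 - 173)) = -14970*(43010 + 1/(-97)) = -14970*(43010 - 1/97) = -14970*4171969/97 = -62454375930/97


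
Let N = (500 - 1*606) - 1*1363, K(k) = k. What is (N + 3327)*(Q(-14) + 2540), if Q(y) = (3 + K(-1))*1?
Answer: 4723036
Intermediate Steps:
Q(y) = 2 (Q(y) = (3 - 1)*1 = 2*1 = 2)
N = -1469 (N = (500 - 606) - 1363 = -106 - 1363 = -1469)
(N + 3327)*(Q(-14) + 2540) = (-1469 + 3327)*(2 + 2540) = 1858*2542 = 4723036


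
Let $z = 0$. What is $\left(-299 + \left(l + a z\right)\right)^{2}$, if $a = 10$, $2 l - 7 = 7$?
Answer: $85264$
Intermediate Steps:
$l = 7$ ($l = \frac{7}{2} + \frac{1}{2} \cdot 7 = \frac{7}{2} + \frac{7}{2} = 7$)
$\left(-299 + \left(l + a z\right)\right)^{2} = \left(-299 + \left(7 + 10 \cdot 0\right)\right)^{2} = \left(-299 + \left(7 + 0\right)\right)^{2} = \left(-299 + 7\right)^{2} = \left(-292\right)^{2} = 85264$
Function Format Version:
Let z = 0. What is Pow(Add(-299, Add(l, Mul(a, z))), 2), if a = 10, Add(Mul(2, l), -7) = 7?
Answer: 85264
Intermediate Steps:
l = 7 (l = Add(Rational(7, 2), Mul(Rational(1, 2), 7)) = Add(Rational(7, 2), Rational(7, 2)) = 7)
Pow(Add(-299, Add(l, Mul(a, z))), 2) = Pow(Add(-299, Add(7, Mul(10, 0))), 2) = Pow(Add(-299, Add(7, 0)), 2) = Pow(Add(-299, 7), 2) = Pow(-292, 2) = 85264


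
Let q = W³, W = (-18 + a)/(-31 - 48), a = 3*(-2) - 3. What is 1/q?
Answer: 493039/19683 ≈ 25.049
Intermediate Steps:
a = -9 (a = -6 - 3 = -9)
W = 27/79 (W = (-18 - 9)/(-31 - 48) = -27/(-79) = -27*(-1/79) = 27/79 ≈ 0.34177)
q = 19683/493039 (q = (27/79)³ = 19683/493039 ≈ 0.039922)
1/q = 1/(19683/493039) = 493039/19683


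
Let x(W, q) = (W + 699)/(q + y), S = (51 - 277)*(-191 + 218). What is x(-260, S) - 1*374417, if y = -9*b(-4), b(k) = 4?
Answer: -2298171985/6138 ≈ -3.7442e+5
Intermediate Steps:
S = -6102 (S = -226*27 = -6102)
y = -36 (y = -9*4 = -36)
x(W, q) = (699 + W)/(-36 + q) (x(W, q) = (W + 699)/(q - 36) = (699 + W)/(-36 + q))
x(-260, S) - 1*374417 = (699 - 260)/(-36 - 6102) - 1*374417 = 439/(-6138) - 374417 = -1/6138*439 - 374417 = -439/6138 - 374417 = -2298171985/6138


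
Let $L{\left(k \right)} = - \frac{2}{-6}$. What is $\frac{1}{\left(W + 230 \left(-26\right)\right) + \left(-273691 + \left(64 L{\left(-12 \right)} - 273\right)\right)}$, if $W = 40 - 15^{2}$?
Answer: $- \frac{3}{840323} \approx -3.5701 \cdot 10^{-6}$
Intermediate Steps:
$L{\left(k \right)} = \frac{1}{3}$ ($L{\left(k \right)} = \left(-2\right) \left(- \frac{1}{6}\right) = \frac{1}{3}$)
$W = -185$ ($W = 40 - 225 = -185$)
$\frac{1}{\left(W + 230 \left(-26\right)\right) + \left(-273691 + \left(64 L{\left(-12 \right)} - 273\right)\right)} = \frac{1}{\left(-185 + 230 \left(-26\right)\right) + \left(-273691 + \left(64 \cdot \frac{1}{3} - 273\right)\right)} = \frac{1}{\left(-185 - 5980\right) + \left(-273691 + \left(\frac{64}{3} - 273\right)\right)} = \frac{1}{-6165 - \frac{821828}{3}} = \frac{1}{- \frac{840323}{3}} = - \frac{3}{840323}$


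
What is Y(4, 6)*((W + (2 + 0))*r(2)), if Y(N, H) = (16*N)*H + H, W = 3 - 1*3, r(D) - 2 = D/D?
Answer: 2340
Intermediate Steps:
r(D) = 3 (r(D) = 2 + D/D = 2 + 1 = 3)
W = 0 (W = 3 - 3 = 0)
Y(N, H) = H + 16*H*N (Y(N, H) = 16*H*N + H = H + 16*H*N)
Y(4, 6)*((W + (2 + 0))*r(2)) = (6*(1 + 16*4))*((0 + (2 + 0))*3) = (6*(1 + 64))*((0 + 2)*3) = (6*65)*(2*3) = 390*6 = 2340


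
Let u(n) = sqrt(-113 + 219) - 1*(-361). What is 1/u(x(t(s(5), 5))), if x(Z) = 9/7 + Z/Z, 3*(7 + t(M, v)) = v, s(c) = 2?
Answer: 361/130215 - sqrt(106)/130215 ≈ 0.0026933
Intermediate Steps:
t(M, v) = -7 + v/3
x(Z) = 16/7 (x(Z) = 9*(1/7) + 1 = 9/7 + 1 = 16/7)
u(n) = 361 + sqrt(106) (u(n) = sqrt(106) + 361 = 361 + sqrt(106))
1/u(x(t(s(5), 5))) = 1/(361 + sqrt(106))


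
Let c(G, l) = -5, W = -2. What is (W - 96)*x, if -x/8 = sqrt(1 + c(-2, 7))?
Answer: 1568*I ≈ 1568.0*I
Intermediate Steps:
x = -16*I (x = -8*sqrt(1 - 5) = -16*I ≈ -16.0*I)
(W - 96)*x = (-2 - 96)*(-16*I) = -(-1568)*I = 1568*I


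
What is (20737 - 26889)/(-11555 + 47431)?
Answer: -1538/8969 ≈ -0.17148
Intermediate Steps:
(20737 - 26889)/(-11555 + 47431) = -6152/35876 = -6152*1/35876 = -1538/8969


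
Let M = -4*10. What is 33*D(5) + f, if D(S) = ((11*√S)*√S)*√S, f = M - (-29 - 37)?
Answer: 26 + 1815*√5 ≈ 4084.5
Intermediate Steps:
M = -40
f = 26 (f = -40 - (-29 - 37) = -40 - 1*(-66) = -40 + 66 = 26)
D(S) = 11*S^(3/2) (D(S) = (11*S)*√S = 11*S^(3/2))
33*D(5) + f = 33*(11*5^(3/2)) + 26 = 33*(11*(5*√5)) + 26 = 33*(55*√5) + 26 = 1815*√5 + 26 = 26 + 1815*√5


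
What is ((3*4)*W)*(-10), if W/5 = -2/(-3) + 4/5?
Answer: -880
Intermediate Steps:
W = 22/3 (W = 5*(-2/(-3) + 4/5) = 5*(-2*(-⅓) + 4*(⅕)) = 5*(⅔ + ⅘) = 5*(22/15) = 22/3 ≈ 7.3333)
((3*4)*W)*(-10) = ((3*4)*(22/3))*(-10) = (12*(22/3))*(-10) = 88*(-10) = -880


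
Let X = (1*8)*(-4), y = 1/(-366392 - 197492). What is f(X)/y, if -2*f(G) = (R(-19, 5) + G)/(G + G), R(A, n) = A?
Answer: 7189521/32 ≈ 2.2467e+5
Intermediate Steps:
y = -1/563884 (y = 1/(-563884) = -1/563884 ≈ -1.7734e-6)
X = -32 (X = 8*(-4) = -32)
f(G) = -(-19 + G)/(4*G) (f(G) = -(-19 + G)/(2*(G + G)) = -(-19 + G)/(2*(2*G)) = -(-19 + G)*1/(2*G)/2 = -(-19 + G)/(4*G))
f(X)/y = ((1/4)*(19 - 1*(-32))/(-32))/(-1/563884) = ((1/4)*(-1/32)*(19 + 32))*(-563884) = ((1/4)*(-1/32)*51)*(-563884) = -51/128*(-563884) = 7189521/32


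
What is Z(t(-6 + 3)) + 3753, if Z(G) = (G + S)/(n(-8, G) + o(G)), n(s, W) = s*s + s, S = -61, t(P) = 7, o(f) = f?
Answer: 26265/7 ≈ 3752.1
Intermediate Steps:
n(s, W) = s + s² (n(s, W) = s² + s = s + s²)
Z(G) = (-61 + G)/(56 + G) (Z(G) = (G - 61)/(-8*(1 - 8) + G) = (-61 + G)/(-8*(-7) + G) = (-61 + G)/(56 + G))
Z(t(-6 + 3)) + 3753 = (-61 + 7)/(56 + 7) + 3753 = -54/63 + 3753 = (1/63)*(-54) + 3753 = -6/7 + 3753 = 26265/7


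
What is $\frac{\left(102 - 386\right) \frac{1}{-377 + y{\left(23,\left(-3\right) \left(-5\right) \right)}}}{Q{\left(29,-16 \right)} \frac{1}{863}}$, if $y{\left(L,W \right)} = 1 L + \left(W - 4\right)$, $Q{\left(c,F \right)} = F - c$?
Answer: $- \frac{245092}{15435} \approx -15.879$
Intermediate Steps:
$y{\left(L,W \right)} = -4 + L + W$ ($y{\left(L,W \right)} = L + \left(-4 + W\right) = -4 + L + W$)
$\frac{\left(102 - 386\right) \frac{1}{-377 + y{\left(23,\left(-3\right) \left(-5\right) \right)}}}{Q{\left(29,-16 \right)} \frac{1}{863}} = \frac{\left(102 - 386\right) \frac{1}{-377 - -34}}{\left(-16 - 29\right) \frac{1}{863}} = \frac{\left(-284\right) \frac{1}{-377 + \left(-4 + 23 + 15\right)}}{\left(-16 - 29\right) \frac{1}{863}} = \frac{\left(-284\right) \frac{1}{-377 + 34}}{\left(-45\right) \frac{1}{863}} = \frac{\left(-284\right) \frac{1}{-343}}{- \frac{45}{863}} = \left(-284\right) \left(- \frac{1}{343}\right) \left(- \frac{863}{45}\right) = \frac{284}{343} \left(- \frac{863}{45}\right) = - \frac{245092}{15435}$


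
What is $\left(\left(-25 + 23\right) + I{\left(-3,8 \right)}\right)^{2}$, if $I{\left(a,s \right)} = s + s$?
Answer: $196$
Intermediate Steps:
$I{\left(a,s \right)} = 2 s$
$\left(\left(-25 + 23\right) + I{\left(-3,8 \right)}\right)^{2} = \left(\left(-25 + 23\right) + 2 \cdot 8\right)^{2} = \left(-2 + 16\right)^{2} = 14^{2} = 196$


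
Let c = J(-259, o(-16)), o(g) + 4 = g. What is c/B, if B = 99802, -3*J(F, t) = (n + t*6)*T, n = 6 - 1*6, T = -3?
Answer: -60/49901 ≈ -0.0012024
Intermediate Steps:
o(g) = -4 + g
n = 0 (n = 6 - 6 = 0)
J(F, t) = 6*t (J(F, t) = -(0 + t*6)*(-3)/3 = -(0 + 6*t)*(-3)/3 = -6*t*(-3)/3 = -(-6)*t = 6*t)
c = -120 (c = 6*(-4 - 16) = 6*(-20) = -120)
c/B = -120/99802 = -120*1/99802 = -60/49901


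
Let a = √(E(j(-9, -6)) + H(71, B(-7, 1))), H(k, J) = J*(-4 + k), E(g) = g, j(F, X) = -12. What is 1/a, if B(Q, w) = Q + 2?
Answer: -I*√347/347 ≈ -0.053683*I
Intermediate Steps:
B(Q, w) = 2 + Q
a = I*√347 (a = √(-12 + (2 - 7)*(-4 + 71)) = √(-12 - 5*67) = √(-12 - 335) = √(-347) = I*√347 ≈ 18.628*I)
1/a = 1/(I*√347) = -I*√347/347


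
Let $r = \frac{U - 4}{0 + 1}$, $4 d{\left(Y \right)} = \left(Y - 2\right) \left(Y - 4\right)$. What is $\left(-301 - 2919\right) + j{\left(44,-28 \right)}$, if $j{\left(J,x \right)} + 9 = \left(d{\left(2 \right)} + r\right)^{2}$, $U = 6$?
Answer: $-3225$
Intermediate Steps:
$d{\left(Y \right)} = \frac{\left(-4 + Y\right) \left(-2 + Y\right)}{4}$ ($d{\left(Y \right)} = \frac{\left(Y - 2\right) \left(Y - 4\right)}{4} = \frac{\left(-2 + Y\right) \left(-4 + Y\right)}{4} = \frac{\left(-4 + Y\right) \left(-2 + Y\right)}{4}$)
$r = 2$ ($r = \frac{6 - 4}{0 + 1} = \frac{2}{1} = 2 \cdot 1 = 2$)
$j{\left(J,x \right)} = -5$ ($j{\left(J,x \right)} = -9 + \left(\left(2 - 3 + \frac{2^{2}}{4}\right) + 2\right)^{2} = -9 + \left(\left(2 - 3 + \frac{1}{4} \cdot 4\right) + 2\right)^{2} = -9 + \left(\left(2 - 3 + 1\right) + 2\right)^{2} = -9 + \left(0 + 2\right)^{2} = -9 + 2^{2} = -9 + 4 = -5$)
$\left(-301 - 2919\right) + j{\left(44,-28 \right)} = \left(-301 - 2919\right) - 5 = -3220 - 5 = -3225$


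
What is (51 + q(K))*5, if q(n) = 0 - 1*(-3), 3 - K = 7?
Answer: 270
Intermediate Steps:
K = -4 (K = 3 - 1*7 = 3 - 7 = -4)
q(n) = 3 (q(n) = 0 + 3 = 3)
(51 + q(K))*5 = (51 + 3)*5 = 54*5 = 270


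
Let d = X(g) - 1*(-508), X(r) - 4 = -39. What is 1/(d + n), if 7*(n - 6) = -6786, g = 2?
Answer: -7/3433 ≈ -0.0020390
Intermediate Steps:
X(r) = -35 (X(r) = 4 - 39 = -35)
n = -6744/7 (n = 6 + (⅐)*(-6786) = 6 - 6786/7 = -6744/7 ≈ -963.43)
d = 473 (d = -35 - 1*(-508) = -35 + 508 = 473)
1/(d + n) = 1/(473 - 6744/7) = 1/(-3433/7) = -7/3433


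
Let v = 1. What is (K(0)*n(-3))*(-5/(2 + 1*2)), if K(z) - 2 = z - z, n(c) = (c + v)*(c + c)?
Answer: -30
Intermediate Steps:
n(c) = 2*c*(1 + c) (n(c) = (c + 1)*(c + c) = (1 + c)*(2*c) = 2*c*(1 + c))
K(z) = 2 (K(z) = 2 + (z - z) = 2 + 0 = 2)
(K(0)*n(-3))*(-5/(2 + 1*2)) = (2*(2*(-3)*(1 - 3)))*(-5/(2 + 1*2)) = (2*(2*(-3)*(-2)))*(-5/(2 + 2)) = (2*12)*(-5/4) = 24*(-5*¼) = 24*(-5/4) = -30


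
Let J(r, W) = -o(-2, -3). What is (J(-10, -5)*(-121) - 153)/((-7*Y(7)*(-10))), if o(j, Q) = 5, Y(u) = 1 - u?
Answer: -113/105 ≈ -1.0762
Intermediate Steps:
J(r, W) = -5 (J(r, W) = -1*5 = -5)
(J(-10, -5)*(-121) - 153)/((-7*Y(7)*(-10))) = (-5*(-121) - 153)/((-7*(1 - 1*7)*(-10))) = (605 - 153)/((-7*(1 - 7)*(-10))) = 452/((-7*(-6)*(-10))) = 452/((42*(-10))) = 452/(-420) = 452*(-1/420) = -113/105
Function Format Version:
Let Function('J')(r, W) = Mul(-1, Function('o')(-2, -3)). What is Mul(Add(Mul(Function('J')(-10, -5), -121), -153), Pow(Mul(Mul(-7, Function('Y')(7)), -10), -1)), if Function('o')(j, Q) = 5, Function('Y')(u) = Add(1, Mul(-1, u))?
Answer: Rational(-113, 105) ≈ -1.0762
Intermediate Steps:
Function('J')(r, W) = -5 (Function('J')(r, W) = Mul(-1, 5) = -5)
Mul(Add(Mul(Function('J')(-10, -5), -121), -153), Pow(Mul(Mul(-7, Function('Y')(7)), -10), -1)) = Mul(Add(Mul(-5, -121), -153), Pow(Mul(Mul(-7, Add(1, Mul(-1, 7))), -10), -1)) = Mul(Add(605, -153), Pow(Mul(Mul(-7, Add(1, -7)), -10), -1)) = Mul(452, Pow(Mul(Mul(-7, -6), -10), -1)) = Mul(452, Pow(Mul(42, -10), -1)) = Mul(452, Pow(-420, -1)) = Mul(452, Rational(-1, 420)) = Rational(-113, 105)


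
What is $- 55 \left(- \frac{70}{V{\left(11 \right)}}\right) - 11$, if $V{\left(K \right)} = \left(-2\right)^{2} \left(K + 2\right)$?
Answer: $\frac{1639}{26} \approx 63.038$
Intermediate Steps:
$V{\left(K \right)} = 8 + 4 K$ ($V{\left(K \right)} = 4 \left(2 + K\right) = 8 + 4 K$)
$- 55 \left(- \frac{70}{V{\left(11 \right)}}\right) - 11 = - 55 \left(- \frac{70}{8 + 4 \cdot 11}\right) - 11 = - 55 \left(- \frac{70}{8 + 44}\right) - 11 = - 55 \left(- \frac{70}{52}\right) - 11 = - 55 \left(\left(-1\right) \frac{35}{26}\right) - 11 = \left(-55\right) \left(- \frac{35}{26}\right) - 11 = \frac{1925}{26} - 11 = \frac{1639}{26}$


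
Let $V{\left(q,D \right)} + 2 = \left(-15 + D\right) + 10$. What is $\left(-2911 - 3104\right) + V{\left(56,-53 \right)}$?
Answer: $-6075$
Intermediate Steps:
$V{\left(q,D \right)} = -7 + D$ ($V{\left(q,D \right)} = -2 + \left(\left(-15 + D\right) + 10\right) = -2 + \left(-5 + D\right) = -7 + D$)
$\left(-2911 - 3104\right) + V{\left(56,-53 \right)} = \left(-2911 - 3104\right) - 60 = -6015 - 60 = -6075$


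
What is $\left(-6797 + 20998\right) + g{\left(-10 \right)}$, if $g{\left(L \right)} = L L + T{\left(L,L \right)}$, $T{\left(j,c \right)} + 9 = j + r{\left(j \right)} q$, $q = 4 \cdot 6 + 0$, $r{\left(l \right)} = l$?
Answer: $14042$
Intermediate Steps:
$q = 24$ ($q = 24 + 0 = 24$)
$T{\left(j,c \right)} = -9 + 25 j$ ($T{\left(j,c \right)} = -9 + \left(j + j 24\right) = -9 + \left(j + 24 j\right) = -9 + 25 j$)
$g{\left(L \right)} = -9 + L^{2} + 25 L$ ($g{\left(L \right)} = L L + \left(-9 + 25 L\right) = L^{2} + \left(-9 + 25 L\right) = -9 + L^{2} + 25 L$)
$\left(-6797 + 20998\right) + g{\left(-10 \right)} = \left(-6797 + 20998\right) + \left(-9 + \left(-10\right)^{2} + 25 \left(-10\right)\right) = 14201 - 159 = 14042$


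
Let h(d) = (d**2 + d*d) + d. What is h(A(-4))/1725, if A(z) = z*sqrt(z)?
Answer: -128/1725 - 8*I/1725 ≈ -0.074203 - 0.0046377*I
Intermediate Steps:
A(z) = z**(3/2)
h(d) = d + 2*d**2 (h(d) = (d**2 + d**2) + d = 2*d**2 + d = d + 2*d**2)
h(A(-4))/1725 = ((-4)**(3/2)*(1 + 2*(-4)**(3/2)))/1725 = ((-8*I)*(1 + 2*(-8*I)))*(1/1725) = ((-8*I)*(1 - 16*I))*(1/1725) = -8*I*(1 - 16*I)*(1/1725) = -8*I*(1 - 16*I)/1725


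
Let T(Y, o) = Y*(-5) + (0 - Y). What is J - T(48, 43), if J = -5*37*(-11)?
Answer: 2323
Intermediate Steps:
T(Y, o) = -6*Y (T(Y, o) = -5*Y - Y = -6*Y)
J = 2035 (J = -185*(-11) = 2035)
J - T(48, 43) = 2035 - (-6)*48 = 2035 - 1*(-288) = 2035 + 288 = 2323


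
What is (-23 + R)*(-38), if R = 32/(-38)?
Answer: 906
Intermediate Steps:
R = -16/19 (R = 32*(-1/38) = -16/19 ≈ -0.84210)
(-23 + R)*(-38) = (-23 - 16/19)*(-38) = -453/19*(-38) = 906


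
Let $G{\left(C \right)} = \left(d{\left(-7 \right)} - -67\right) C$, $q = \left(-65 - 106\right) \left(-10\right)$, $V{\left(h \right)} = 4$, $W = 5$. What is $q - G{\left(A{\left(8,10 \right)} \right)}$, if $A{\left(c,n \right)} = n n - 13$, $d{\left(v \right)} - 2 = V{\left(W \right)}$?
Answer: $-4641$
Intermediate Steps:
$d{\left(v \right)} = 6$ ($d{\left(v \right)} = 2 + 4 = 6$)
$A{\left(c,n \right)} = -13 + n^{2}$ ($A{\left(c,n \right)} = n^{2} - 13 = -13 + n^{2}$)
$q = 1710$ ($q = \left(-171\right) \left(-10\right) = 1710$)
$G{\left(C \right)} = 73 C$ ($G{\left(C \right)} = \left(6 - -67\right) C = \left(6 + 67\right) C = 73 C$)
$q - G{\left(A{\left(8,10 \right)} \right)} = 1710 - 73 \left(-13 + 10^{2}\right) = 1710 - 73 \left(-13 + 100\right) = 1710 - 73 \cdot 87 = 1710 - 6351 = -4641$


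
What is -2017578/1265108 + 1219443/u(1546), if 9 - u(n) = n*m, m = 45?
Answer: -280511973017/14667029598 ≈ -19.125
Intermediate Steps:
u(n) = 9 - 45*n (u(n) = 9 - n*45 = 9 - 45*n)
-2017578/1265108 + 1219443/u(1546) = -2017578/1265108 + 1219443/(9 - 45*1546) = -2017578*1/1265108 + 1219443/(9 - 69570) = -1008789/632554 + 1219443/(-69561) = -1008789/632554 + 1219443*(-1/69561) = -1008789/632554 - 406481/23187 = -280511973017/14667029598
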